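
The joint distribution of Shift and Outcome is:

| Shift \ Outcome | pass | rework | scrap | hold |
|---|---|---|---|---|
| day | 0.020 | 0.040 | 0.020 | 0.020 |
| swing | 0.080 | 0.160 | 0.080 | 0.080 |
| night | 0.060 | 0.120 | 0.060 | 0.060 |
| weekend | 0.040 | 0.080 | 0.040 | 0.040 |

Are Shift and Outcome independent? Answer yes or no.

Every cell satisfies P(Shift,Outcome) = P(Shift)·P(Outcome). For instance P(Shift=weekend) = 0.200, P(Outcome=pass) = 0.200, and 0.200×0.200 = 0.040 matches the joint entry. So Shift and Outcome are independent.

yes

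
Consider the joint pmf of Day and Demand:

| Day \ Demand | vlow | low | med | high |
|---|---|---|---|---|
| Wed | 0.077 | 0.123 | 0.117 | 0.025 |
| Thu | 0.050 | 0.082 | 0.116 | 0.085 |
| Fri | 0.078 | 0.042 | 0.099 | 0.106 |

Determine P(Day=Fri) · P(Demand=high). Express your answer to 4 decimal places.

P(Day=Fri) = 0.078 + 0.042 + 0.099 + 0.106 = 0.325.
P(Demand=high) = 0.025 + 0.085 + 0.106 = 0.216.
Product: 0.325 × 0.216 = 0.0702.

0.0702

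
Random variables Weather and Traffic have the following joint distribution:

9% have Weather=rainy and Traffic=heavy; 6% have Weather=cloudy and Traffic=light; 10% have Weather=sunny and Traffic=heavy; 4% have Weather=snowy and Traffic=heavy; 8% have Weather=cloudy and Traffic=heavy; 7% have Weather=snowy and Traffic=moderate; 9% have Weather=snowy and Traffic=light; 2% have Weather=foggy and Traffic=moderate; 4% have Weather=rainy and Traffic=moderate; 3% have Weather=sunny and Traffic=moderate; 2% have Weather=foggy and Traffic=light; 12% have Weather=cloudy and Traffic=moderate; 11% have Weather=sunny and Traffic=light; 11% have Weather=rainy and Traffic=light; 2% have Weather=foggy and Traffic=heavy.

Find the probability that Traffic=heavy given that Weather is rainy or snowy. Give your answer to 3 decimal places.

P(Weather=rainy) = 0.11 + 0.04 + 0.09 = 0.24.
P(Weather=snowy) = 0.09 + 0.07 + 0.04 = 0.20.
P(Weather ∈ {rainy, snowy}) = 0.24 + 0.20 = 0.44; P(Traffic=heavy, Weather ∈ {rainy, snowy}) = 0.09 + 0.04 = 0.13.
P(Traffic=heavy | Weather ∈ {rainy, snowy}) = 0.13/0.44 = 0.295.

0.295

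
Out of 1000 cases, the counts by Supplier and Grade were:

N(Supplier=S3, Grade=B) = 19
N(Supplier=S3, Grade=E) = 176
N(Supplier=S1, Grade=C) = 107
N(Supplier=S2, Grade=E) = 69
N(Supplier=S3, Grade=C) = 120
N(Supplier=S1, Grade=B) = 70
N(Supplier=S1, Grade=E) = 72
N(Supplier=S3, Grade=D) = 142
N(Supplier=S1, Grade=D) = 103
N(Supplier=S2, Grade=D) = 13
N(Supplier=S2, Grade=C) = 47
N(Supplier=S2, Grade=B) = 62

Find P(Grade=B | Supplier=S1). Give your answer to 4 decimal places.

0.1989

Total with Supplier=S1: 70 + 107 + 103 + 72 = 352.
P(Grade=B | Supplier=S1) = 70/352 = 0.1989.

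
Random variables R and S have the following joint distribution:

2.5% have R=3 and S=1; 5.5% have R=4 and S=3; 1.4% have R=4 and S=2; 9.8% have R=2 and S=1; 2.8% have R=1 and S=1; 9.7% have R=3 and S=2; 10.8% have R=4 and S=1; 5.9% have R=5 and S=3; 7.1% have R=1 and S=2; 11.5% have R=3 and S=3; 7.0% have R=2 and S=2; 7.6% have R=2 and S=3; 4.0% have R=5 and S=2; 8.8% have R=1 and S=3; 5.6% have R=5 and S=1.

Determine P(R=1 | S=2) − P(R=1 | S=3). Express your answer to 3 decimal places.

0.019

P(S=2) = 0.071 + 0.070 + 0.097 + 0.014 + 0.040 = 0.292; P(R=1 | S=2) = 0.071/0.292 = 0.2432.
P(S=3) = 0.088 + 0.076 + 0.115 + 0.055 + 0.059 = 0.393; P(R=1 | S=3) = 0.088/0.393 = 0.2239.
Difference = 0.019.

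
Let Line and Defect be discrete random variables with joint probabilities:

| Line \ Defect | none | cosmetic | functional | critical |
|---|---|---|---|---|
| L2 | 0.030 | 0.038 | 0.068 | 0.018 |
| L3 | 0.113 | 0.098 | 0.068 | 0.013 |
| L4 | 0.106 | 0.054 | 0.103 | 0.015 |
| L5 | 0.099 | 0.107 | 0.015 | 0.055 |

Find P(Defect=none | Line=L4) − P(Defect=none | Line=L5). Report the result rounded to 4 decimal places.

0.0226

P(Line=L4) = 0.106 + 0.054 + 0.103 + 0.015 = 0.278; P(Defect=none | Line=L4) = 0.106/0.278 = 0.38129.
P(Line=L5) = 0.099 + 0.107 + 0.015 + 0.055 = 0.276; P(Defect=none | Line=L5) = 0.099/0.276 = 0.35870.
Difference = 0.0226.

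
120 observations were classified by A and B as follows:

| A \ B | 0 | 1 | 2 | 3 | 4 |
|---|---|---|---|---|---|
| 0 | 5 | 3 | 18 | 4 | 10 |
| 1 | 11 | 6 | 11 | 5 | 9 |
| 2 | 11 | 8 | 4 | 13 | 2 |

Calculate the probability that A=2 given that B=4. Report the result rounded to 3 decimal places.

Total with B=4: 10 + 9 + 2 = 21.
P(A=2 | B=4) = 2/21 = 0.095.

0.095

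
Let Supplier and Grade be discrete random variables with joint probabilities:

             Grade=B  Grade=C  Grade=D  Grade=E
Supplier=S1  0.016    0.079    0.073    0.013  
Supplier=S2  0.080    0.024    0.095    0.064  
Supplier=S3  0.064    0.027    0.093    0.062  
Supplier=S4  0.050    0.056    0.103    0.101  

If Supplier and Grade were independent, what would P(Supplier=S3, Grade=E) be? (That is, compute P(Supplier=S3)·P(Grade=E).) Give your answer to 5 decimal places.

P(Supplier=S3) = 0.064 + 0.027 + 0.093 + 0.062 = 0.246.
P(Grade=E) = 0.013 + 0.064 + 0.062 + 0.101 = 0.240.
Product: 0.246 × 0.240 = 0.05904.

0.05904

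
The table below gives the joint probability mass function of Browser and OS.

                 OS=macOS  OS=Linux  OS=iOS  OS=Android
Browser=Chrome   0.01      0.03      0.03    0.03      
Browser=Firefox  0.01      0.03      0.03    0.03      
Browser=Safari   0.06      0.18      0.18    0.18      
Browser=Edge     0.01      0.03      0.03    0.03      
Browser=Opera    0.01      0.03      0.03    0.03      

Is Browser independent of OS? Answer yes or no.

yes

Every cell satisfies P(Browser,OS) = P(Browser)·P(OS). For instance P(Browser=Firefox) = 0.10, P(OS=iOS) = 0.30, and 0.10×0.30 = 0.03 matches the joint entry. So Browser and OS are independent.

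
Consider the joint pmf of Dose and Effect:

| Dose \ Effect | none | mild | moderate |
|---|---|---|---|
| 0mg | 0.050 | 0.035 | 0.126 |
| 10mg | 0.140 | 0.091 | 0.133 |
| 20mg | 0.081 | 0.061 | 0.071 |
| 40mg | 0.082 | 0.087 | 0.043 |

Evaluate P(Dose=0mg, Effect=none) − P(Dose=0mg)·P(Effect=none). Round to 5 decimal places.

P(Dose=0mg) = 0.050 + 0.035 + 0.126 = 0.211.
P(Effect=none) = 0.050 + 0.140 + 0.081 + 0.082 = 0.353.
P(Dose=0mg, Effect=none) − P(Dose=0mg)P(Effect=none) = 0.050 − 0.211×0.353 = -0.02448.

-0.02448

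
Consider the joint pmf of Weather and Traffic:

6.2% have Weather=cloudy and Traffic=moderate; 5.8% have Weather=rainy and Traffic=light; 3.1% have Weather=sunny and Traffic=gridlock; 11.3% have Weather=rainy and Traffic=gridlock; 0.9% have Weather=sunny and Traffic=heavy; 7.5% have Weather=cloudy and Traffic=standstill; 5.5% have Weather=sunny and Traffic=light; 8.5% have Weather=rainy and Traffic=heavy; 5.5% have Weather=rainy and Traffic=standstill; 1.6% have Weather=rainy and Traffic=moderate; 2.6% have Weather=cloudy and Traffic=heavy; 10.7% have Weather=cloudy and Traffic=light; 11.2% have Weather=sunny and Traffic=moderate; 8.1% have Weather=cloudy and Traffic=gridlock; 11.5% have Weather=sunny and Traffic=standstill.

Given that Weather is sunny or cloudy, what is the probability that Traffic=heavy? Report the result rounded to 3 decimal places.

P(Weather=sunny) = 0.055 + 0.112 + 0.009 + 0.031 + 0.115 = 0.322.
P(Weather=cloudy) = 0.107 + 0.062 + 0.026 + 0.081 + 0.075 = 0.351.
P(Weather ∈ {sunny, cloudy}) = 0.322 + 0.351 = 0.673; P(Traffic=heavy, Weather ∈ {sunny, cloudy}) = 0.009 + 0.026 = 0.035.
P(Traffic=heavy | Weather ∈ {sunny, cloudy}) = 0.035/0.673 = 0.052.

0.052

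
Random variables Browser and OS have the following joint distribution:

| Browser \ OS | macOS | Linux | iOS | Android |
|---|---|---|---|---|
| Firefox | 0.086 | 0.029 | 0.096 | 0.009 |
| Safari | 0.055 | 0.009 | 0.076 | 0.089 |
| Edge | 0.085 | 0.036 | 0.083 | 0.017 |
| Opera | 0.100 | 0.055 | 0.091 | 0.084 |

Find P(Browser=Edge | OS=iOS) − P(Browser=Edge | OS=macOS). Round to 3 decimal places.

-0.021

P(OS=iOS) = 0.096 + 0.076 + 0.083 + 0.091 = 0.346; P(Browser=Edge | OS=iOS) = 0.083/0.346 = 0.2399.
P(OS=macOS) = 0.086 + 0.055 + 0.085 + 0.100 = 0.326; P(Browser=Edge | OS=macOS) = 0.085/0.326 = 0.2607.
Difference = -0.021.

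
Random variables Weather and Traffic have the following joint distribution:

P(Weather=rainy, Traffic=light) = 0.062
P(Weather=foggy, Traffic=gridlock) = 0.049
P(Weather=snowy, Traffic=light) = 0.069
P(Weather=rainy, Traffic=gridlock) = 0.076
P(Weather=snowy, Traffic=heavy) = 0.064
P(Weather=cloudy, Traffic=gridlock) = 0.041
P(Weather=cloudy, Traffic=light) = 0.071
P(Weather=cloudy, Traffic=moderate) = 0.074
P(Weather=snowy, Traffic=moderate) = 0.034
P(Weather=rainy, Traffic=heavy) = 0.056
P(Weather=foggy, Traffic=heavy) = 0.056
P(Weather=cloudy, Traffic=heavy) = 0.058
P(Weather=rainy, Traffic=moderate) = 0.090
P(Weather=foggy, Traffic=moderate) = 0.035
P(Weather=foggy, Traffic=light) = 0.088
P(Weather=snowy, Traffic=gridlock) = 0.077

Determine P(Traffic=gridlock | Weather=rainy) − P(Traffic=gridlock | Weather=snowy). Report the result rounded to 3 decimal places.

P(Weather=rainy) = 0.062 + 0.090 + 0.056 + 0.076 = 0.284; P(Traffic=gridlock | Weather=rainy) = 0.076/0.284 = 0.2676.
P(Weather=snowy) = 0.069 + 0.034 + 0.064 + 0.077 = 0.244; P(Traffic=gridlock | Weather=snowy) = 0.077/0.244 = 0.3156.
Difference = -0.048.

-0.048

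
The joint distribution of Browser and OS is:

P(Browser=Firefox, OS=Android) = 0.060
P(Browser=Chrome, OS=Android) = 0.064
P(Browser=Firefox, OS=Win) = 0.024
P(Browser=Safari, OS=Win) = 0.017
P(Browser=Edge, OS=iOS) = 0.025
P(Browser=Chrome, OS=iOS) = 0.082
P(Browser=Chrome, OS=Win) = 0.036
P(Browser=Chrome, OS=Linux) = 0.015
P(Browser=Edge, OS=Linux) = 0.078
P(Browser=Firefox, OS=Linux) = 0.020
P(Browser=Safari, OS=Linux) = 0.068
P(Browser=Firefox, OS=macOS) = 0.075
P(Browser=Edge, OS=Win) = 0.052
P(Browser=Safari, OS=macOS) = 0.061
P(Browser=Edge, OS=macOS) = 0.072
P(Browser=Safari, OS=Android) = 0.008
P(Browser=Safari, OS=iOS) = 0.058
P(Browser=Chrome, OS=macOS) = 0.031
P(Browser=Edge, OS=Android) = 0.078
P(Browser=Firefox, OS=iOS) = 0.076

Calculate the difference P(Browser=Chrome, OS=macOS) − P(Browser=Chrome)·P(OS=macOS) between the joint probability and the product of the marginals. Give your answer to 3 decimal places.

P(Browser=Chrome) = 0.036 + 0.031 + 0.015 + 0.082 + 0.064 = 0.228.
P(OS=macOS) = 0.031 + 0.075 + 0.061 + 0.072 = 0.239.
P(Browser=Chrome, OS=macOS) − P(Browser=Chrome)P(OS=macOS) = 0.031 − 0.228×0.239 = -0.023.

-0.023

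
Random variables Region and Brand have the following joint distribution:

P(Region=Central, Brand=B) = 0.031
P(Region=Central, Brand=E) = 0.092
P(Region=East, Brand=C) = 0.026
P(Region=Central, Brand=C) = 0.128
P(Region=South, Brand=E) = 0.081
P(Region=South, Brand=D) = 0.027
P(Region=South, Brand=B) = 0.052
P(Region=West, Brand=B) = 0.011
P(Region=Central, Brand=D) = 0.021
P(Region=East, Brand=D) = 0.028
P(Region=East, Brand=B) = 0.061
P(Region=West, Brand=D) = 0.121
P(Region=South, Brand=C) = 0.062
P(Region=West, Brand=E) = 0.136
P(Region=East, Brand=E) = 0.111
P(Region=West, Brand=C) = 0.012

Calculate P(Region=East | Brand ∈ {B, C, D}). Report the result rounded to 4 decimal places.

P(Brand=B) = 0.052 + 0.061 + 0.011 + 0.031 = 0.155.
P(Brand=C) = 0.062 + 0.026 + 0.012 + 0.128 = 0.228.
P(Brand=D) = 0.027 + 0.028 + 0.121 + 0.021 = 0.197.
P(Brand ∈ {B, C, D}) = 0.155 + 0.228 + 0.197 = 0.580; P(Region=East, Brand ∈ {B, C, D}) = 0.061 + 0.026 + 0.028 = 0.115.
P(Region=East | Brand ∈ {B, C, D}) = 0.115/0.580 = 0.1983.

0.1983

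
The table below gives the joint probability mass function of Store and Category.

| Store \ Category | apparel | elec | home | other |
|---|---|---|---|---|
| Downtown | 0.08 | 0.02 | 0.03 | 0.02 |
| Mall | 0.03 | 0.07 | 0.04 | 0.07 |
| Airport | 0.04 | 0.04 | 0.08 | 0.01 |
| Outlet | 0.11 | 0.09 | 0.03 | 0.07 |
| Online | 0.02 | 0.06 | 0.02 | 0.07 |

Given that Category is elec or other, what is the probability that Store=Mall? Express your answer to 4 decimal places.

0.2692

P(Category=elec) = 0.02 + 0.07 + 0.04 + 0.09 + 0.06 = 0.28.
P(Category=other) = 0.02 + 0.07 + 0.01 + 0.07 + 0.07 = 0.24.
P(Category ∈ {elec, other}) = 0.28 + 0.24 = 0.52; P(Store=Mall, Category ∈ {elec, other}) = 0.07 + 0.07 = 0.14.
P(Store=Mall | Category ∈ {elec, other}) = 0.14/0.52 = 0.2692.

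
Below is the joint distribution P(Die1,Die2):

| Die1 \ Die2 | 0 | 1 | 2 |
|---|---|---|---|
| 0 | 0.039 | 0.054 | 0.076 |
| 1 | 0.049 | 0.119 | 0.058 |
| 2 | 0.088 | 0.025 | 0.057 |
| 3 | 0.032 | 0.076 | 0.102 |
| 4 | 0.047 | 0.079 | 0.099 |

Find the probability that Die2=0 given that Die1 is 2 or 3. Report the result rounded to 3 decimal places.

P(Die1=2) = 0.088 + 0.025 + 0.057 = 0.170.
P(Die1=3) = 0.032 + 0.076 + 0.102 = 0.210.
P(Die1 ∈ {2, 3}) = 0.170 + 0.210 = 0.380; P(Die2=0, Die1 ∈ {2, 3}) = 0.088 + 0.032 = 0.120.
P(Die2=0 | Die1 ∈ {2, 3}) = 0.120/0.380 = 0.316.

0.316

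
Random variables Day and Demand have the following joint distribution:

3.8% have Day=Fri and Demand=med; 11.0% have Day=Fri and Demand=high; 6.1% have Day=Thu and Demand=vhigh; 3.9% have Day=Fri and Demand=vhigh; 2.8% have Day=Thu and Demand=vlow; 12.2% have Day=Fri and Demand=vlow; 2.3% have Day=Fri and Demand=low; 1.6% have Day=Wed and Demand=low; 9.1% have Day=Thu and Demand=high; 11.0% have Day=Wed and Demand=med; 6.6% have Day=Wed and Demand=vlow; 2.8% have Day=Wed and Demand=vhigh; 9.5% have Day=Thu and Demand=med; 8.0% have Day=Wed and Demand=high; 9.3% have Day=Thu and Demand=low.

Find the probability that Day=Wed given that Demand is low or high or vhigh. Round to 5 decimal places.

P(Demand=low) = 0.016 + 0.093 + 0.023 = 0.132.
P(Demand=high) = 0.080 + 0.091 + 0.110 = 0.281.
P(Demand=vhigh) = 0.028 + 0.061 + 0.039 = 0.128.
P(Demand ∈ {low, high, vhigh}) = 0.132 + 0.281 + 0.128 = 0.541; P(Day=Wed, Demand ∈ {low, high, vhigh}) = 0.016 + 0.080 + 0.028 = 0.124.
P(Day=Wed | Demand ∈ {low, high, vhigh}) = 0.124/0.541 = 0.22921.

0.22921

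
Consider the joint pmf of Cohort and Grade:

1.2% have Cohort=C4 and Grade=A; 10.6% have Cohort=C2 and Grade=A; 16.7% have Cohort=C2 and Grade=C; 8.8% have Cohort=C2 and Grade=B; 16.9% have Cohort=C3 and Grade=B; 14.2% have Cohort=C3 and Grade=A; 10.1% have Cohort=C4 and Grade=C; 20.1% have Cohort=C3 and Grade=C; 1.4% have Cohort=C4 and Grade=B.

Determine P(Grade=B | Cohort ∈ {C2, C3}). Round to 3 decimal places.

0.294

P(Cohort=C2) = 0.106 + 0.088 + 0.167 = 0.361.
P(Cohort=C3) = 0.142 + 0.169 + 0.201 = 0.512.
P(Cohort ∈ {C2, C3}) = 0.361 + 0.512 = 0.873; P(Grade=B, Cohort ∈ {C2, C3}) = 0.088 + 0.169 = 0.257.
P(Grade=B | Cohort ∈ {C2, C3}) = 0.257/0.873 = 0.294.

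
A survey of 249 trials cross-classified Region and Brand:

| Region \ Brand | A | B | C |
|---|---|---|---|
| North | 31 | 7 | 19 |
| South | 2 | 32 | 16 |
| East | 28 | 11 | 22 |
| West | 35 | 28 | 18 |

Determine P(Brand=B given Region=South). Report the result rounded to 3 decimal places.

Total with Region=South: 2 + 32 + 16 = 50.
P(Brand=B | Region=South) = 32/50 = 0.640.

0.640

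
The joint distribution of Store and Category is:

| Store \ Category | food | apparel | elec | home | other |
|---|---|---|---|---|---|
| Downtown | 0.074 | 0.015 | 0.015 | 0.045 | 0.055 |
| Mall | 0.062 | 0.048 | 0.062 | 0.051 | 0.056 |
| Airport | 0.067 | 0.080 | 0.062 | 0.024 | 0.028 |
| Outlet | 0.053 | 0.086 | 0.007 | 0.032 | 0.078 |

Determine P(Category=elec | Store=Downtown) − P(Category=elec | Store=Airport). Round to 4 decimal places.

P(Store=Downtown) = 0.074 + 0.015 + 0.015 + 0.045 + 0.055 = 0.204; P(Category=elec | Store=Downtown) = 0.015/0.204 = 0.07353.
P(Store=Airport) = 0.067 + 0.080 + 0.062 + 0.024 + 0.028 = 0.261; P(Category=elec | Store=Airport) = 0.062/0.261 = 0.23755.
Difference = -0.1640.

-0.1640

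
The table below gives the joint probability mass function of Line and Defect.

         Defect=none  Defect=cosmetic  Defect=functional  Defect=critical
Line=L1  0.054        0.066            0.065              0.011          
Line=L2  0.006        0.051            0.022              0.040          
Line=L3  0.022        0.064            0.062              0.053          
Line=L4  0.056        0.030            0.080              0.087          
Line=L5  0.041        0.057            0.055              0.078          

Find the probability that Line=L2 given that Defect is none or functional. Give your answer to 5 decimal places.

P(Defect=none) = 0.054 + 0.006 + 0.022 + 0.056 + 0.041 = 0.179.
P(Defect=functional) = 0.065 + 0.022 + 0.062 + 0.080 + 0.055 = 0.284.
P(Defect ∈ {none, functional}) = 0.179 + 0.284 = 0.463; P(Line=L2, Defect ∈ {none, functional}) = 0.006 + 0.022 = 0.028.
P(Line=L2 | Defect ∈ {none, functional}) = 0.028/0.463 = 0.06048.

0.06048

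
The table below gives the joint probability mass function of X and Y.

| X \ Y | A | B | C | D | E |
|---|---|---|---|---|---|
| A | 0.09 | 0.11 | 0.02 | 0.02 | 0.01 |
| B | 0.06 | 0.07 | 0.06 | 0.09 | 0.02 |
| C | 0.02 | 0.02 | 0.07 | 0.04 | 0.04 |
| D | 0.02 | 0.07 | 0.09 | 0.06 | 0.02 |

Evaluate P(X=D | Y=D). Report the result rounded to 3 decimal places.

P(Y=D) = 0.02 + 0.09 + 0.04 + 0.06 = 0.21.
P(X=D | Y=D) = 0.06/0.21 = 0.286.

0.286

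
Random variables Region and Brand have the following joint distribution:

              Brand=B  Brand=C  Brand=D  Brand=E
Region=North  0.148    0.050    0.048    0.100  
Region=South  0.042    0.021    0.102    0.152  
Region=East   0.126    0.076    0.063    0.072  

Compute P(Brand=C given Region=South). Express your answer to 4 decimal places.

P(Region=South) = 0.042 + 0.021 + 0.102 + 0.152 = 0.317.
P(Brand=C | Region=South) = 0.021/0.317 = 0.0662.

0.0662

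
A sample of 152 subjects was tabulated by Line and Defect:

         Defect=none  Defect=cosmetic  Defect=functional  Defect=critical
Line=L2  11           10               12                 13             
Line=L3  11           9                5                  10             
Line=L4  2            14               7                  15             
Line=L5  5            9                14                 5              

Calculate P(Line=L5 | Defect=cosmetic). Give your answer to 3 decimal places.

Total with Defect=cosmetic: 10 + 9 + 14 + 9 = 42.
P(Line=L5 | Defect=cosmetic) = 9/42 = 0.214.

0.214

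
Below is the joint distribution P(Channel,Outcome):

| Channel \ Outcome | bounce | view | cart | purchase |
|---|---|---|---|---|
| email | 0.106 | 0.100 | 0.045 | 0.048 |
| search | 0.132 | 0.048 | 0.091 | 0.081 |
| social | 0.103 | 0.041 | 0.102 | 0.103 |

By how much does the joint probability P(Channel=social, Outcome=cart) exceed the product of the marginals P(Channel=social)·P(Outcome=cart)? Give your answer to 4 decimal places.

P(Channel=social) = 0.103 + 0.041 + 0.102 + 0.103 = 0.349.
P(Outcome=cart) = 0.045 + 0.091 + 0.102 = 0.238.
P(Channel=social, Outcome=cart) − P(Channel=social)P(Outcome=cart) = 0.102 − 0.349×0.238 = 0.0189.

0.0189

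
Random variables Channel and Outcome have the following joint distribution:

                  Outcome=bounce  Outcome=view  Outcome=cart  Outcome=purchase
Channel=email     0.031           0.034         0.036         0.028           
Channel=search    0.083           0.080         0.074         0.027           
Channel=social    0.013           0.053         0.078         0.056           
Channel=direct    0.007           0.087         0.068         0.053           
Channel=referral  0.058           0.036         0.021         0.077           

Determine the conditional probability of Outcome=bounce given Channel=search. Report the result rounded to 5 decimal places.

0.31439

P(Channel=search) = 0.083 + 0.080 + 0.074 + 0.027 = 0.264.
P(Outcome=bounce | Channel=search) = 0.083/0.264 = 0.31439.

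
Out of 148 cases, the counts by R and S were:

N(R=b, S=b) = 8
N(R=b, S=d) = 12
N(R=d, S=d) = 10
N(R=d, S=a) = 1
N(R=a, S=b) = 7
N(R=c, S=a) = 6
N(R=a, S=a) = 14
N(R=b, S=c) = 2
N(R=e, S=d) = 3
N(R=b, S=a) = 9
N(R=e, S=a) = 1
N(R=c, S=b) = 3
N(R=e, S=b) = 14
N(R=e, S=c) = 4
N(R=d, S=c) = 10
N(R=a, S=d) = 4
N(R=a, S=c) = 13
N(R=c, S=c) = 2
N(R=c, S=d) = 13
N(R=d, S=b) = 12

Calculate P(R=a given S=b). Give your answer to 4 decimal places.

Total with S=b: 7 + 8 + 3 + 12 + 14 = 44.
P(R=a | S=b) = 7/44 = 0.1591.

0.1591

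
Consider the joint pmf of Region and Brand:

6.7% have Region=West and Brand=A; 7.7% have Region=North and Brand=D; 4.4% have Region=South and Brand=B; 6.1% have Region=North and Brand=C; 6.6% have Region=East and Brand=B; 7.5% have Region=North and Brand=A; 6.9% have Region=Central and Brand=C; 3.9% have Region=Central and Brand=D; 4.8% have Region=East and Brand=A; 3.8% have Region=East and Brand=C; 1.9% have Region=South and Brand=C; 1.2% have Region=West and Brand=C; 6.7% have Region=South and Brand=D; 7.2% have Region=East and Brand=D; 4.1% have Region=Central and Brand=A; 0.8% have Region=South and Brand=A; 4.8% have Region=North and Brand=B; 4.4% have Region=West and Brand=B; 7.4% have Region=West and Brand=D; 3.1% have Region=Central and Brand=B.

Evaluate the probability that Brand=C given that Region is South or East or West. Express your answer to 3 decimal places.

P(Region=South) = 0.008 + 0.044 + 0.019 + 0.067 = 0.138.
P(Region=East) = 0.048 + 0.066 + 0.038 + 0.072 = 0.224.
P(Region=West) = 0.067 + 0.044 + 0.012 + 0.074 = 0.197.
P(Region ∈ {South, East, West}) = 0.138 + 0.224 + 0.197 = 0.559; P(Brand=C, Region ∈ {South, East, West}) = 0.019 + 0.038 + 0.012 = 0.069.
P(Brand=C | Region ∈ {South, East, West}) = 0.069/0.559 = 0.123.

0.123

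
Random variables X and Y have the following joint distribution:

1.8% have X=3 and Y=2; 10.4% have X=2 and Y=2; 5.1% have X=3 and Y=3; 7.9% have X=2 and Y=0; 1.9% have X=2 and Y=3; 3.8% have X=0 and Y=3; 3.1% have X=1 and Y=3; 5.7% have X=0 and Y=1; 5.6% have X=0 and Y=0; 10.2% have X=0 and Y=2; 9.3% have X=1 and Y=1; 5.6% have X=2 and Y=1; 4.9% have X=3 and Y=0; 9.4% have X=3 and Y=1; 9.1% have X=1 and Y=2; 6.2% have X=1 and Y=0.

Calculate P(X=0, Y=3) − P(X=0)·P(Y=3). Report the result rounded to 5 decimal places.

P(X=0) = 0.056 + 0.057 + 0.102 + 0.038 = 0.253.
P(Y=3) = 0.038 + 0.031 + 0.019 + 0.051 = 0.139.
P(X=0, Y=3) − P(X=0)P(Y=3) = 0.038 − 0.253×0.139 = 0.00283.

0.00283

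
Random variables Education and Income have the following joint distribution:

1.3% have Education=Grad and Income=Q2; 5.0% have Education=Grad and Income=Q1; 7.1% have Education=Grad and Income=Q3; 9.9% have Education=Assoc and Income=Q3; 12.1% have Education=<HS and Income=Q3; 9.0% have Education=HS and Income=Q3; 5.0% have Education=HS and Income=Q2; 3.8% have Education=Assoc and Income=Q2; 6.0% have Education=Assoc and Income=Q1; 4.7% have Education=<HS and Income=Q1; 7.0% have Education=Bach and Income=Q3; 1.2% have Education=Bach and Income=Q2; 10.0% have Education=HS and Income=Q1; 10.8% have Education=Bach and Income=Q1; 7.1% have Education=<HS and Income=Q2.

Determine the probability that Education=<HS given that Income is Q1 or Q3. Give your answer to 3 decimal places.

P(Income=Q1) = 0.047 + 0.100 + 0.060 + 0.108 + 0.050 = 0.365.
P(Income=Q3) = 0.121 + 0.090 + 0.099 + 0.070 + 0.071 = 0.451.
P(Income ∈ {Q1, Q3}) = 0.365 + 0.451 = 0.816; P(Education=<HS, Income ∈ {Q1, Q3}) = 0.047 + 0.121 = 0.168.
P(Education=<HS | Income ∈ {Q1, Q3}) = 0.168/0.816 = 0.206.

0.206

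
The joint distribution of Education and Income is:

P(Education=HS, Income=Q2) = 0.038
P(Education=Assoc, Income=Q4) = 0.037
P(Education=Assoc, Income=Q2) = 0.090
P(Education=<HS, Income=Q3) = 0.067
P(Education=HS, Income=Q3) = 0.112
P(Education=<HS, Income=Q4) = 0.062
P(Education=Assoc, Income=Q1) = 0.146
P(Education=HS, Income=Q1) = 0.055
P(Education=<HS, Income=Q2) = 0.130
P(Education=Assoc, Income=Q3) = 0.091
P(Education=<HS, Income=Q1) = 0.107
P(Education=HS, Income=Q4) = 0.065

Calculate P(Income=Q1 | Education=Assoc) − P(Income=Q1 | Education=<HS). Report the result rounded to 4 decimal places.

P(Education=Assoc) = 0.146 + 0.090 + 0.091 + 0.037 = 0.364; P(Income=Q1 | Education=Assoc) = 0.146/0.364 = 0.40110.
P(Education=<HS) = 0.107 + 0.130 + 0.067 + 0.062 = 0.366; P(Income=Q1 | Education=<HS) = 0.107/0.366 = 0.29235.
Difference = 0.1087.

0.1087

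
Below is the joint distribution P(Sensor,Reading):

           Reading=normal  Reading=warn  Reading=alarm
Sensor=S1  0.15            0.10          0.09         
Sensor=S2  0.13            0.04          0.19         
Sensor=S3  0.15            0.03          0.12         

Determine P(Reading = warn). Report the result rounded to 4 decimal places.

P(Reading=warn) = 0.10 + 0.04 + 0.03 = 0.17.

0.1700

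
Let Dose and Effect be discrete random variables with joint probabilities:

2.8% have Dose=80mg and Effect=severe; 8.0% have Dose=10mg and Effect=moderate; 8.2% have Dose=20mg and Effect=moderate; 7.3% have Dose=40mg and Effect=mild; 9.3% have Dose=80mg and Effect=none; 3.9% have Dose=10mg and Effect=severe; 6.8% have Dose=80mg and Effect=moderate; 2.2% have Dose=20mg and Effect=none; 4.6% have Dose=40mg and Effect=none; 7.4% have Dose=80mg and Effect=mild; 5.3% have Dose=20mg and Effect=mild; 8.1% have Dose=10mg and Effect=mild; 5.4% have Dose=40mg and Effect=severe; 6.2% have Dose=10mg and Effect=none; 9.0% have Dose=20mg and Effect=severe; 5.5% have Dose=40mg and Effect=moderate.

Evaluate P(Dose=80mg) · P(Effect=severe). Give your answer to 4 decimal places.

0.0555

P(Dose=80mg) = 0.093 + 0.074 + 0.068 + 0.028 = 0.263.
P(Effect=severe) = 0.039 + 0.090 + 0.054 + 0.028 = 0.211.
Product: 0.263 × 0.211 = 0.0555.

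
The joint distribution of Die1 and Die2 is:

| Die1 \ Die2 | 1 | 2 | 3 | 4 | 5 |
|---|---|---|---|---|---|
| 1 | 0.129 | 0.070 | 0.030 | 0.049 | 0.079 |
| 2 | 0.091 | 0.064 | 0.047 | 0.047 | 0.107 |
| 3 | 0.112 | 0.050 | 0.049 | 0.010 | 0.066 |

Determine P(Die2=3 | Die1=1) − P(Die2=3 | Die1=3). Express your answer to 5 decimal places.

-0.08670

P(Die1=1) = 0.129 + 0.070 + 0.030 + 0.049 + 0.079 = 0.357; P(Die2=3 | Die1=1) = 0.030/0.357 = 0.084034.
P(Die1=3) = 0.112 + 0.050 + 0.049 + 0.010 + 0.066 = 0.287; P(Die2=3 | Die1=3) = 0.049/0.287 = 0.170732.
Difference = -0.08670.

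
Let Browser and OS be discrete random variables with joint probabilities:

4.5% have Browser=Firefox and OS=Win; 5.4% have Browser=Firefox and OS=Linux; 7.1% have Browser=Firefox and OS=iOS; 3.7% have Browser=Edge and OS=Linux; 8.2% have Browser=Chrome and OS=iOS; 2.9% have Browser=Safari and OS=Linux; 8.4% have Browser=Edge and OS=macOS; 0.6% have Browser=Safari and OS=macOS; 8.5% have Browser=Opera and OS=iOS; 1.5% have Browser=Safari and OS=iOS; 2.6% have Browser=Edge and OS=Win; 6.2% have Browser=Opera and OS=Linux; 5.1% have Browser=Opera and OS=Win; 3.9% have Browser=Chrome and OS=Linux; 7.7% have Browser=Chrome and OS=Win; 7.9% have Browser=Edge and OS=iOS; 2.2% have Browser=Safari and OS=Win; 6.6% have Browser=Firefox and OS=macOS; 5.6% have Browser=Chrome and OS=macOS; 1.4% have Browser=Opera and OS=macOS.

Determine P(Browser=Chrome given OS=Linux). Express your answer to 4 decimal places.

P(OS=Linux) = 0.039 + 0.054 + 0.029 + 0.037 + 0.062 = 0.221.
P(Browser=Chrome | OS=Linux) = 0.039/0.221 = 0.1765.

0.1765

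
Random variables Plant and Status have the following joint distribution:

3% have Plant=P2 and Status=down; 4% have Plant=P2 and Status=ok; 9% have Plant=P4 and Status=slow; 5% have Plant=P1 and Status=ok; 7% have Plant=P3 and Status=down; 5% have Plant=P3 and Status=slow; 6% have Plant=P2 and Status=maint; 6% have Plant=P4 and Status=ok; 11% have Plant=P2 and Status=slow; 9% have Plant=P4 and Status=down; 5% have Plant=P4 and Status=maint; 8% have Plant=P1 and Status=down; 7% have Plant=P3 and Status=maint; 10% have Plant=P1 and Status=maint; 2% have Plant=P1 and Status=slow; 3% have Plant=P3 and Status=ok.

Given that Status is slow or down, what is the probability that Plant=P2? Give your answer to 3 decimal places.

0.259

P(Status=slow) = 0.02 + 0.11 + 0.05 + 0.09 = 0.27.
P(Status=down) = 0.08 + 0.03 + 0.07 + 0.09 = 0.27.
P(Status ∈ {slow, down}) = 0.27 + 0.27 = 0.54; P(Plant=P2, Status ∈ {slow, down}) = 0.11 + 0.03 = 0.14.
P(Plant=P2 | Status ∈ {slow, down}) = 0.14/0.54 = 0.259.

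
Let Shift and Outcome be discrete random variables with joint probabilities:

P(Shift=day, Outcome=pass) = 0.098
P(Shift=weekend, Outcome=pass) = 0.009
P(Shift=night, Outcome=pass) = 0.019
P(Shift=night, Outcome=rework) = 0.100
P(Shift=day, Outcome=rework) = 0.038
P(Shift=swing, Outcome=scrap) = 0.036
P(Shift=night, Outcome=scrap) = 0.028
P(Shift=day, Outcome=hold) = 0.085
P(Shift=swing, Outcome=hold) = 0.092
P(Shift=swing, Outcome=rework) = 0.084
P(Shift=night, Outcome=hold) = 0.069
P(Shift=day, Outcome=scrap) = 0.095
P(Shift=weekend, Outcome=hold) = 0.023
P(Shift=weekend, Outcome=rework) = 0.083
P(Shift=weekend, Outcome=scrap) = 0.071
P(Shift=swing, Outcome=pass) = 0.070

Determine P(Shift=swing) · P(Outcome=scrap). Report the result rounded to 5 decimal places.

0.06486

P(Shift=swing) = 0.070 + 0.084 + 0.036 + 0.092 = 0.282.
P(Outcome=scrap) = 0.095 + 0.036 + 0.028 + 0.071 = 0.230.
Product: 0.282 × 0.230 = 0.06486.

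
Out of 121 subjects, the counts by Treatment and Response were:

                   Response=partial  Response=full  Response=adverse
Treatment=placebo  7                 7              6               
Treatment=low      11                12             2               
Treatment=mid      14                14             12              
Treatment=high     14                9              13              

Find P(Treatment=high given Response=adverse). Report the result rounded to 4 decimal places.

0.3939

Total with Response=adverse: 6 + 2 + 12 + 13 = 33.
P(Treatment=high | Response=adverse) = 13/33 = 0.3939.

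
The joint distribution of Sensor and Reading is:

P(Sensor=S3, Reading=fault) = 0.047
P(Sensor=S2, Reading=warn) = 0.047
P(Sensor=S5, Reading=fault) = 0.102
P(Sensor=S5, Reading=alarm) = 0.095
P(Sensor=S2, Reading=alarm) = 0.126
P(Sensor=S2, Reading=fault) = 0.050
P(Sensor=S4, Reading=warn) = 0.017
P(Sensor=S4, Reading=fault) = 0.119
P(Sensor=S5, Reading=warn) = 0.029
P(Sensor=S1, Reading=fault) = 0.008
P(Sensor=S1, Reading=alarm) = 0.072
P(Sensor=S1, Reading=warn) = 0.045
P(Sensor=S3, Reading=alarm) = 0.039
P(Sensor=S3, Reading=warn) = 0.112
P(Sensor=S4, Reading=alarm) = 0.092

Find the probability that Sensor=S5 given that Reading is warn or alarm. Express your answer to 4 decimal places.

P(Reading=warn) = 0.045 + 0.047 + 0.112 + 0.017 + 0.029 = 0.250.
P(Reading=alarm) = 0.072 + 0.126 + 0.039 + 0.092 + 0.095 = 0.424.
P(Reading ∈ {warn, alarm}) = 0.250 + 0.424 = 0.674; P(Sensor=S5, Reading ∈ {warn, alarm}) = 0.029 + 0.095 = 0.124.
P(Sensor=S5 | Reading ∈ {warn, alarm}) = 0.124/0.674 = 0.1840.

0.1840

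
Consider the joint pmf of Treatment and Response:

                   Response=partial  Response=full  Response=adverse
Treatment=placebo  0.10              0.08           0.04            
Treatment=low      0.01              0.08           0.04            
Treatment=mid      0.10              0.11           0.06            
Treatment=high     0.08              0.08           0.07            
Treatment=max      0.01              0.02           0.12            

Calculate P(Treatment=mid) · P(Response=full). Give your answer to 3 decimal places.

0.100

P(Treatment=mid) = 0.10 + 0.11 + 0.06 = 0.27.
P(Response=full) = 0.08 + 0.08 + 0.11 + 0.08 + 0.02 = 0.37.
Product: 0.27 × 0.37 = 0.100.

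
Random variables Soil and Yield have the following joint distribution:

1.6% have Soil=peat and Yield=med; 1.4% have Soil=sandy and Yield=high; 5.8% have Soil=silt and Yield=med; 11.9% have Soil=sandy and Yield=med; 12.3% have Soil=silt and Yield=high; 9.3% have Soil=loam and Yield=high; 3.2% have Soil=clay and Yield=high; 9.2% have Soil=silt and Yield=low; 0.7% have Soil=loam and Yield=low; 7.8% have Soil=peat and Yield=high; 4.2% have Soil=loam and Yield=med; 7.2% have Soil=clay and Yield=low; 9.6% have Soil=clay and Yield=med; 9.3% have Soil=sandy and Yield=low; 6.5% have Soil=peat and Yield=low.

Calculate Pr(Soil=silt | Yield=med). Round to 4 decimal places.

P(Yield=med) = 0.119 + 0.042 + 0.096 + 0.058 + 0.016 = 0.331.
P(Soil=silt | Yield=med) = 0.058/0.331 = 0.1752.

0.1752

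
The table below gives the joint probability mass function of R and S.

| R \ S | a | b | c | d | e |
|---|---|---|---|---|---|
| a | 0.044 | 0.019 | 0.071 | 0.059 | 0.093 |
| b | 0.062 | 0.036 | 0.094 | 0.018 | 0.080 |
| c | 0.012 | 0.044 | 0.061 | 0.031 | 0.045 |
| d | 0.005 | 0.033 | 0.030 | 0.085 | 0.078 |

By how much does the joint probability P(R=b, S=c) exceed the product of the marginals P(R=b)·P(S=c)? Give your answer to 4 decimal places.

0.0198

P(R=b) = 0.062 + 0.036 + 0.094 + 0.018 + 0.080 = 0.290.
P(S=c) = 0.071 + 0.094 + 0.061 + 0.030 = 0.256.
P(R=b, S=c) − P(R=b)P(S=c) = 0.094 − 0.290×0.256 = 0.0198.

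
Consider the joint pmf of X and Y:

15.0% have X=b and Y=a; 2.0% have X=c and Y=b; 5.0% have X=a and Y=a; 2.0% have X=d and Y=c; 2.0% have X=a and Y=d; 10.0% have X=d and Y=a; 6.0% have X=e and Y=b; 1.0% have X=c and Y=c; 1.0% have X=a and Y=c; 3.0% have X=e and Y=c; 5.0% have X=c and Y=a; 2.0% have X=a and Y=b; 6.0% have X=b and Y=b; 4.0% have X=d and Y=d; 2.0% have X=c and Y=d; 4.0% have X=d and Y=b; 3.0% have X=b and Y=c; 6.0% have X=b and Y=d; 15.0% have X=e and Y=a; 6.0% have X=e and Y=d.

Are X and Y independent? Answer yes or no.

Every cell satisfies P(X,Y) = P(X)·P(Y). For instance P(X=d) = 0.200, P(Y=b) = 0.200, and 0.200×0.200 = 0.040 matches the joint entry. So X and Y are independent.

yes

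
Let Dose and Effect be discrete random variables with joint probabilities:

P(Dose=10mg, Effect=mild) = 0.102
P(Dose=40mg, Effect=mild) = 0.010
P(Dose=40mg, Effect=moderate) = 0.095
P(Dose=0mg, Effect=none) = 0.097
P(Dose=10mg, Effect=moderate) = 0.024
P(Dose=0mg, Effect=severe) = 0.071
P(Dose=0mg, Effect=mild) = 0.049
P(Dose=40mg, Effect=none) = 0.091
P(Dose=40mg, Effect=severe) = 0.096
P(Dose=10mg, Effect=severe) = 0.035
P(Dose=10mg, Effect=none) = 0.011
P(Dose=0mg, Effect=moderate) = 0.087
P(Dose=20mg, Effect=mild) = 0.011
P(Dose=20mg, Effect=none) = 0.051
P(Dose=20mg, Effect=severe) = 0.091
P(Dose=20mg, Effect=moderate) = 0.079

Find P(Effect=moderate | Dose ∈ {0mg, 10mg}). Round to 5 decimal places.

P(Dose=0mg) = 0.097 + 0.049 + 0.087 + 0.071 = 0.304.
P(Dose=10mg) = 0.011 + 0.102 + 0.024 + 0.035 = 0.172.
P(Dose ∈ {0mg, 10mg}) = 0.304 + 0.172 = 0.476; P(Effect=moderate, Dose ∈ {0mg, 10mg}) = 0.087 + 0.024 = 0.111.
P(Effect=moderate | Dose ∈ {0mg, 10mg}) = 0.111/0.476 = 0.23319.

0.23319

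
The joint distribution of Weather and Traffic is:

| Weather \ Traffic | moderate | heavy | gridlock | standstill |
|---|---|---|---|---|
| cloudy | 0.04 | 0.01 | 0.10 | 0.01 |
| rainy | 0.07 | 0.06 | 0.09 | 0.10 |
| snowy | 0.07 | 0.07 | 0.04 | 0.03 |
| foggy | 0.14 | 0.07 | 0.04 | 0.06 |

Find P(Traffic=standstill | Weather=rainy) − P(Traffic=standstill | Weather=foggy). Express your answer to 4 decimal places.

P(Weather=rainy) = 0.07 + 0.06 + 0.09 + 0.10 = 0.32; P(Traffic=standstill | Weather=rainy) = 0.10/0.32 = 0.31250.
P(Weather=foggy) = 0.14 + 0.07 + 0.04 + 0.06 = 0.31; P(Traffic=standstill | Weather=foggy) = 0.06/0.31 = 0.19355.
Difference = 0.1190.

0.1190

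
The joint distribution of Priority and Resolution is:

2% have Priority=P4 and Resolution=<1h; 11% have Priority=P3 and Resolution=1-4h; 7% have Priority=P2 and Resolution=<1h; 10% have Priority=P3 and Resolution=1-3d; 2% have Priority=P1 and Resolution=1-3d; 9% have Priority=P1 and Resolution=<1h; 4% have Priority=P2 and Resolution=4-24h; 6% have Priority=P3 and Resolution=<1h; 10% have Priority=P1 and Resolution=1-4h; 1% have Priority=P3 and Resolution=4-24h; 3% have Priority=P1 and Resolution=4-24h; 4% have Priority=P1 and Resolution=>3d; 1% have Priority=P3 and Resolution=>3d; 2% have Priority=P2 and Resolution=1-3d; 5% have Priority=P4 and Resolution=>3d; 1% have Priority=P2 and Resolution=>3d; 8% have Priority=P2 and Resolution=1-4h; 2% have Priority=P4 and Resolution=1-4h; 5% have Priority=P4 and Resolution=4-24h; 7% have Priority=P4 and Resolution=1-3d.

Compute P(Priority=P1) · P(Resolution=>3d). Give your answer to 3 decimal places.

0.031

P(Priority=P1) = 0.09 + 0.10 + 0.03 + 0.02 + 0.04 = 0.28.
P(Resolution=>3d) = 0.04 + 0.01 + 0.01 + 0.05 = 0.11.
Product: 0.28 × 0.11 = 0.031.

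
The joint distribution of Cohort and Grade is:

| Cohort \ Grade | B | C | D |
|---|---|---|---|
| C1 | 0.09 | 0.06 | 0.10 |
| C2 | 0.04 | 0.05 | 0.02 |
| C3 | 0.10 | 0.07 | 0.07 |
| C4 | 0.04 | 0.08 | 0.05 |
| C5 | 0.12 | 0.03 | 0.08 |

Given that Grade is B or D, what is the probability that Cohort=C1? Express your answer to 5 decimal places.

0.26761

P(Grade=B) = 0.09 + 0.04 + 0.10 + 0.04 + 0.12 = 0.39.
P(Grade=D) = 0.10 + 0.02 + 0.07 + 0.05 + 0.08 = 0.32.
P(Grade ∈ {B, D}) = 0.39 + 0.32 = 0.71; P(Cohort=C1, Grade ∈ {B, D}) = 0.09 + 0.10 = 0.19.
P(Cohort=C1 | Grade ∈ {B, D}) = 0.19/0.71 = 0.26761.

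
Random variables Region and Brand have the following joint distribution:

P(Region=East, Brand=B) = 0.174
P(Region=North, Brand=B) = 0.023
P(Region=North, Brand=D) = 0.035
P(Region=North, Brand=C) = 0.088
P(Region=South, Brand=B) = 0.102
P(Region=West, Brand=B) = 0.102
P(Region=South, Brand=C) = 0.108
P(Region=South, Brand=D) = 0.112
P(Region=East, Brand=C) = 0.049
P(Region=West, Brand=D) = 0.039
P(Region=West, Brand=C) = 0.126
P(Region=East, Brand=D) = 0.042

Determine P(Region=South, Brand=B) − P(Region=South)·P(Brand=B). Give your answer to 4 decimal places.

-0.0271

P(Region=South) = 0.102 + 0.108 + 0.112 = 0.322.
P(Brand=B) = 0.023 + 0.102 + 0.174 + 0.102 = 0.401.
P(Region=South, Brand=B) − P(Region=South)P(Brand=B) = 0.102 − 0.322×0.401 = -0.0271.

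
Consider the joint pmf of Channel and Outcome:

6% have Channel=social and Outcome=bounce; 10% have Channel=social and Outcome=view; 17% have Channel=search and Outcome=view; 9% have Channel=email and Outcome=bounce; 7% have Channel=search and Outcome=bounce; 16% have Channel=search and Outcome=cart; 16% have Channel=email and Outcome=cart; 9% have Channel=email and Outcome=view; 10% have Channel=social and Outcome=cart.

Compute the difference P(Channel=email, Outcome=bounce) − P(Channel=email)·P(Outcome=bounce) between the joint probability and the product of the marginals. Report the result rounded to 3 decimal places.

0.015

P(Channel=email) = 0.09 + 0.09 + 0.16 = 0.34.
P(Outcome=bounce) = 0.09 + 0.07 + 0.06 = 0.22.
P(Channel=email, Outcome=bounce) − P(Channel=email)P(Outcome=bounce) = 0.09 − 0.34×0.22 = 0.015.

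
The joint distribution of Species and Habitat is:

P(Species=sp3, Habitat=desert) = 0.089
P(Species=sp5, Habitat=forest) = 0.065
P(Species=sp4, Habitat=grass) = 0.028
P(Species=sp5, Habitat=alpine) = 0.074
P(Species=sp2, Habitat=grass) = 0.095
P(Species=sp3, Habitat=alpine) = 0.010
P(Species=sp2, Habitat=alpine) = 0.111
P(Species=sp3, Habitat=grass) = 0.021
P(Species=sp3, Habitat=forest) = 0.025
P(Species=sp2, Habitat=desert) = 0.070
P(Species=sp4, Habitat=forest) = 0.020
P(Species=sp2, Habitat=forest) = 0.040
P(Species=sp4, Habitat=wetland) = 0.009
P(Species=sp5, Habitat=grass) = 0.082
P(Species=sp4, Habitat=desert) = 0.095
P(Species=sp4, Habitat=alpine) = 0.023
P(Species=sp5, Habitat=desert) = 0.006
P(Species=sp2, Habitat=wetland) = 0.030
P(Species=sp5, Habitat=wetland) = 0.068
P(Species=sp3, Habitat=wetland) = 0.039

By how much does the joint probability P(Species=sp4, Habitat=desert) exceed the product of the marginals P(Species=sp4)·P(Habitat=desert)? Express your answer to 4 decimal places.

P(Species=sp4) = 0.020 + 0.028 + 0.009 + 0.095 + 0.023 = 0.175.
P(Habitat=desert) = 0.070 + 0.089 + 0.095 + 0.006 = 0.260.
P(Species=sp4, Habitat=desert) − P(Species=sp4)P(Habitat=desert) = 0.095 − 0.175×0.260 = 0.0495.

0.0495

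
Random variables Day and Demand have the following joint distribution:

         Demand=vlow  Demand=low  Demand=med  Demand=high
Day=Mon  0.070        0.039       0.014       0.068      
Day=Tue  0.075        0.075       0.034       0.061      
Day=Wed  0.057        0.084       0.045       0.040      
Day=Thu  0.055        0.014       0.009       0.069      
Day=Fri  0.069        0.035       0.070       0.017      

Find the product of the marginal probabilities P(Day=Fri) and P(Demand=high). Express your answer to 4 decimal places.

0.0487

P(Day=Fri) = 0.069 + 0.035 + 0.070 + 0.017 = 0.191.
P(Demand=high) = 0.068 + 0.061 + 0.040 + 0.069 + 0.017 = 0.255.
Product: 0.191 × 0.255 = 0.0487.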